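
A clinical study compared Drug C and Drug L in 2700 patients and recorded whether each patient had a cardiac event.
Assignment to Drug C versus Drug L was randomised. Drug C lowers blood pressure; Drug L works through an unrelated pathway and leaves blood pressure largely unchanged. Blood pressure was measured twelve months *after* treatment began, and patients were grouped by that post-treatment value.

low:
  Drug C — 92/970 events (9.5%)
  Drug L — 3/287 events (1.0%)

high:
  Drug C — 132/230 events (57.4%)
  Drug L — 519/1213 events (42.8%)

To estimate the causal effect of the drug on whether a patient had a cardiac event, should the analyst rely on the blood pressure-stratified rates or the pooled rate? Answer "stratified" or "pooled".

pooled

Blood pressure here is a post-treatment variable shaped by the drug; conditioning on it would introduce bias rather than remove it. The overall comparison is the causal one.
Pooled: Drug C 18.7% vs Drug L 34.8%; Drug C is lower overall.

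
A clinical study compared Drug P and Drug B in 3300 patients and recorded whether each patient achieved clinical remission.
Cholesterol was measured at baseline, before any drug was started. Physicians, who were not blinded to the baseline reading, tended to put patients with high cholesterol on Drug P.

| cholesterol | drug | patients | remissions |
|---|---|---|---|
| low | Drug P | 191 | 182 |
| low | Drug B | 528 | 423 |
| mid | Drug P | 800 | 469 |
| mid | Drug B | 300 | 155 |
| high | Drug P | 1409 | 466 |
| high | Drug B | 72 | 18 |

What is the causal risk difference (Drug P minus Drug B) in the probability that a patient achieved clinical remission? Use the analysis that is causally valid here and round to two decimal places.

+0.09

Since cholesterol is a pre-existing factor (not a product of the drug) and it affects the outcome on its own, it is a confounder. The stratified rates, not the pooled rate, identify the causal effect.
Adjusting over the population distribution of cholesterol: 0.218·(0.953−0.801) + 0.333·(0.586−0.517) + 0.449·(0.331−0.250) = +0.092.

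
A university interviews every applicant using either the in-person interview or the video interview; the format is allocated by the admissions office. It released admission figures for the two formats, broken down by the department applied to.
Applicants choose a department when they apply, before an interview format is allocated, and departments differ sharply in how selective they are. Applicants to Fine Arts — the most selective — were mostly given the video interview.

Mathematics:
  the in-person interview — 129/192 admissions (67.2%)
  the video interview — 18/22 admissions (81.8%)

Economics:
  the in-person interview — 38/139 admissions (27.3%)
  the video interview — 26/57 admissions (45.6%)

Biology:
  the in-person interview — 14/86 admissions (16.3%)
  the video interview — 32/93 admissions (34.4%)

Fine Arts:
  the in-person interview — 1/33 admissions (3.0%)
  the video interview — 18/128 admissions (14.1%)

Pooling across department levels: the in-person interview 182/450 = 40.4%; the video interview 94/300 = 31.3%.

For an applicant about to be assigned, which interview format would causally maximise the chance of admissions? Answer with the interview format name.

the video interview

Since department is a pre-existing factor (not a product of the interview format) and it affects the outcome on its own, it is a confounder. The stratified rates, not the pooled rate, identify the causal effect.
Within each level — Mathematics: 67.2% vs 81.8%; Economics: 27.3% vs 45.6%; Biology: 16.3% vs 34.4%; Fine Arts: 3.0% vs 14.1% — the video interview is higher every time.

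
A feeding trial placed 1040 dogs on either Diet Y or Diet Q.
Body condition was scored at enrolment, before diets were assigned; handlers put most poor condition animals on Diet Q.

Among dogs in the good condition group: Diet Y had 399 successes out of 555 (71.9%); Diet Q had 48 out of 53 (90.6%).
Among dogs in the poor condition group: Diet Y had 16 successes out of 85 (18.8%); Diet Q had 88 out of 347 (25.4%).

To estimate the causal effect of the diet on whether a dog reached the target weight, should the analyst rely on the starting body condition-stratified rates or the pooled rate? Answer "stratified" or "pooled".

stratified

Starting body condition differs across diets for reasons unrelated to any effect of the diet itself, and it separately predicts the outcome — a classic confounder. We must compare within starting body condition levels.
Within each level — good condition: 71.9% vs 90.6%; poor condition: 18.8% vs 25.4% — Diet Q is higher every time.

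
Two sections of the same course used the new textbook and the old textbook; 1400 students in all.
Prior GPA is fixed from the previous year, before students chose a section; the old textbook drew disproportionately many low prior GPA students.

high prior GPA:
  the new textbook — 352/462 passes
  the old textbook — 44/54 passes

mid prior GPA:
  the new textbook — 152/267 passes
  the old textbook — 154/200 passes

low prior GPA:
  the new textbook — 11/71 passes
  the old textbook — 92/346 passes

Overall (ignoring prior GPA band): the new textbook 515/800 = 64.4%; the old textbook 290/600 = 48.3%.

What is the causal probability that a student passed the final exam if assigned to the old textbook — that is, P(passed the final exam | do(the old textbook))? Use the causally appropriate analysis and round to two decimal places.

0.64

Nothing the teaching method does changes prior GPA band; the imbalance is an allocation artefact. With prior GPA band also predicting the outcome, the pooled figure is confounded, and the within-stratum comparison is the causal one.
Standardising the old textbook to the population prior GPA band mix: 0.369·44/54 + 0.334·154/200 + 0.298·92/346 = 0.636.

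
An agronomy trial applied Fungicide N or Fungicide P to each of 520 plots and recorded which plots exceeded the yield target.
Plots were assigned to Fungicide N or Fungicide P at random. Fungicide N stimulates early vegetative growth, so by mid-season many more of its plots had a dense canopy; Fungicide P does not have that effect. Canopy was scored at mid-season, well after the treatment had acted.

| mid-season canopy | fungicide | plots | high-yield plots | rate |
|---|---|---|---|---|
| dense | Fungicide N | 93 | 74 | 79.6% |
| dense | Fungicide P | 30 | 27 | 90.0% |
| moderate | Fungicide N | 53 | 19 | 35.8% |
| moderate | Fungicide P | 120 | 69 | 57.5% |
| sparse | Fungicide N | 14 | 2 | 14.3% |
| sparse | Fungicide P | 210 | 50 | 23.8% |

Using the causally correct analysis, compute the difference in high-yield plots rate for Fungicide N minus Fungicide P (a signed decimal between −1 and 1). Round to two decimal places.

Within every mid-season canopy level Fungicide P has the higher rate, yet pooled Fungicide N does — Simpson's reversal.
The distribution of mid-season canopy is itself part of what the fungicide does — it is an intermediate outcome. Holding it fixed would remove that part of the effect; the total effect is the pooled difference.
The causal difference is the pooled difference: 0.594 − 0.406 = +0.188.

+0.19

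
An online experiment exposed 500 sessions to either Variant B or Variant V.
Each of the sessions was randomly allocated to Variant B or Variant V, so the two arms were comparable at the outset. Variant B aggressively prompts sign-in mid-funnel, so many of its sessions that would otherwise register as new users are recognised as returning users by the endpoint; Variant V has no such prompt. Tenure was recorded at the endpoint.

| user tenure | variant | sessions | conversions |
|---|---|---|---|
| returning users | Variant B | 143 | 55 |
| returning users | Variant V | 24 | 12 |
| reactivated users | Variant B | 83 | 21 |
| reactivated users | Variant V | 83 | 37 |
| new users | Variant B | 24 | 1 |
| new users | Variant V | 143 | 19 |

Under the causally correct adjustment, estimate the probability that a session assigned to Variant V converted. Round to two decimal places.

0.27

Because the variant influences user tenure, user tenure is a post-treatment mediator, not a confounder. Stratifying on it would bias the estimate; the causal effect is the crude pooled difference.
So P(outcome | do(Variant V)) is just the pooled rate for Variant V: 68/250 = 0.272.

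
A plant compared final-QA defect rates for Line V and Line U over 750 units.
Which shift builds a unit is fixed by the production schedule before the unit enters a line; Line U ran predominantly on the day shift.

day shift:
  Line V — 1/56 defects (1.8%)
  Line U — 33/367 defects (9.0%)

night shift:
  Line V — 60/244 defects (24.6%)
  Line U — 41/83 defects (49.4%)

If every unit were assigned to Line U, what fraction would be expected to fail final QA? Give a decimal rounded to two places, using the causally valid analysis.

The stratified and pooled comparisons disagree (Line V wins within each shift; Line U wins overall), so the answer turns on the causal role of shift.
Shift satisfies the back-door criterion: it is not a descendant of the line, and it blocks the spurious path from line to outcome. Adjusting for it (i.e., using the within-shift rates) gives the causal effect.
Standardising Line U to the population shift mix: 0.564·33/367 + 0.436·41/83 = 0.266.

0.27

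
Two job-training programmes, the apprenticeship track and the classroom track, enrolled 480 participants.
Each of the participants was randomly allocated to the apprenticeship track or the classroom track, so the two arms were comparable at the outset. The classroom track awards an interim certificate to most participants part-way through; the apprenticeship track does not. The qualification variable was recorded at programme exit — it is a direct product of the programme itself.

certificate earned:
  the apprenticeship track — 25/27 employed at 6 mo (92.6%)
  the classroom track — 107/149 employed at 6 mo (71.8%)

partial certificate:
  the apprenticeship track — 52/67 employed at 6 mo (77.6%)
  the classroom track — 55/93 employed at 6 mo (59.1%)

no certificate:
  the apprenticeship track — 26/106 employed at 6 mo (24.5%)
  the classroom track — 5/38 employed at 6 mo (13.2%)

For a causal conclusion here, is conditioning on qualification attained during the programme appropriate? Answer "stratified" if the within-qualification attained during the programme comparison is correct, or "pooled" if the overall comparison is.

the apprenticeship track is higher inside every qualification attained during the programme stratum but the classroom track is higher in aggregate. Whether to stratify depends on how qualification attained during the programme relates to the programme.
Qualification attained during the programme here is a post-treatment variable shaped by the programme; conditioning on it would introduce bias rather than remove it. The overall comparison is the causal one.
Pooled: the apprenticeship track 51.5% vs the classroom track 59.6%; the classroom track is higher overall.

pooled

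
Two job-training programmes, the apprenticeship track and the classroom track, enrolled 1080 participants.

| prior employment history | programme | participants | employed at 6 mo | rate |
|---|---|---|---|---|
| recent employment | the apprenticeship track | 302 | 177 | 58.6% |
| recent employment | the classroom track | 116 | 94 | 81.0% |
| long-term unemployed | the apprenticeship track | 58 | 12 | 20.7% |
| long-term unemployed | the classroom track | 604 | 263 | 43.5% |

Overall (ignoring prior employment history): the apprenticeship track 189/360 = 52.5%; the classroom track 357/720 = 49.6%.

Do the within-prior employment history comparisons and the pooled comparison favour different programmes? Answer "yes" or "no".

Within each prior employment history level (recent employment 58.6% vs 81.0%; long-term unemployed 20.7% vs 43.5%), the classroom track has the higher rate every time. Pooled: 52.5% vs 49.6% — the apprenticeship track has the higher rate overall. The two comparisons disagree.

yes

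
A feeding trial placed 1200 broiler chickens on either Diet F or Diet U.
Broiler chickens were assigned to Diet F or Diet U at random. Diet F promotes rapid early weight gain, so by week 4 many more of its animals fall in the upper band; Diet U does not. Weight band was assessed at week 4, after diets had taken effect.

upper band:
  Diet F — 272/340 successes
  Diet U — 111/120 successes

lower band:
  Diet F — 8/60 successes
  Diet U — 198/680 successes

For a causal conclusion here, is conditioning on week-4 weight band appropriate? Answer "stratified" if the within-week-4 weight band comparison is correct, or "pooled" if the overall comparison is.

Diet U is higher inside every week-4 weight band stratum but Diet F is higher in aggregate. Whether to stratify depends on how week-4 weight band relates to the diet.
Week-4 weight band is recorded after the diet and is itself shifted by it — it sits on the causal path from diet to outcome. Conditioning on a mediator would strip out part of the effect we want; the pooled comparison gives the total causal effect.
Pooled: Diet F 70.0% vs Diet U 38.6%; Diet F is higher overall.

pooled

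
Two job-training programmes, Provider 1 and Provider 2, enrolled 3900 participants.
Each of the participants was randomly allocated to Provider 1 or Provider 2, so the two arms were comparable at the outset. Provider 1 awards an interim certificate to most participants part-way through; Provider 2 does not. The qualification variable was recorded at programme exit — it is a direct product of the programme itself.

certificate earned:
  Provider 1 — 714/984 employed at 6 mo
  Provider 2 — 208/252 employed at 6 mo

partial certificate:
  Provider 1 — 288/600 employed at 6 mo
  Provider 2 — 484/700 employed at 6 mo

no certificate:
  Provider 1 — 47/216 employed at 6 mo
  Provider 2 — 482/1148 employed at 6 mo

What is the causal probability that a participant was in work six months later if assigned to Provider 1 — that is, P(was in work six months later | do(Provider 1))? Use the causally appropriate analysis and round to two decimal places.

0.58

Qualification attained during the programme is recorded after the programme and is itself shifted by it — it sits on the causal path from programme to outcome. Conditioning on a mediator would strip out part of the effect we want; the pooled comparison gives the total causal effect.
So P(outcome | do(Provider 1)) is just the pooled rate for Provider 1: 1049/1800 = 0.583.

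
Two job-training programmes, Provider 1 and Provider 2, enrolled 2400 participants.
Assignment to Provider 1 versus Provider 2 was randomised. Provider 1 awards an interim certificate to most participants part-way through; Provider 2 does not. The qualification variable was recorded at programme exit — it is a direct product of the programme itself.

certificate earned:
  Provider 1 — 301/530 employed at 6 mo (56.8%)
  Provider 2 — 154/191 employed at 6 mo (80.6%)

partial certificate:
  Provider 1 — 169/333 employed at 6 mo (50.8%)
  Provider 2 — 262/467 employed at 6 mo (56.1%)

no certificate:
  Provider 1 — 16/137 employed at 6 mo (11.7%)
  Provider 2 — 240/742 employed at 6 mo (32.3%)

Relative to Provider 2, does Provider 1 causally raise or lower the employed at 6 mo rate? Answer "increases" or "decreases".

Qualification attained during the programme is recorded after the programme and is itself shifted by it — it sits on the causal path from programme to outcome. Conditioning on a mediator would strip out part of the effect we want; the pooled comparison gives the total causal effect.
Pooled: Provider 1 48.6% vs Provider 2 46.9%; Provider 1 is higher overall.

increases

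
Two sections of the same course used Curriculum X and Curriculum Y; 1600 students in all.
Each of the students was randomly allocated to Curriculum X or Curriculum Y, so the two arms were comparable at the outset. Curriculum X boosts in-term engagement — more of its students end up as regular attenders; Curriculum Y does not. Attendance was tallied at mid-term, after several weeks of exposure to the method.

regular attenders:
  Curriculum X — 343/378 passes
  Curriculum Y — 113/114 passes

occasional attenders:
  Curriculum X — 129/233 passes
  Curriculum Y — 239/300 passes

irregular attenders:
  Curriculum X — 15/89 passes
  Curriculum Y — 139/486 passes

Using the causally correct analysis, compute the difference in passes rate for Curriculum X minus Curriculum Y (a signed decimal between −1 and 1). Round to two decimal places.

The mid-term attendance-specific comparison favours Curriculum Y throughout, but the pooled figures favour Curriculum X. The question is whether to condition on mid-term attendance.
Mid-term attendance lies on the pathway teaching method → mid-term attendance → outcome, so adjusting for it blocks the indirect effect. For the total causal effect of teaching method, use the unadjusted pooled rates.
The causal difference is the pooled difference: 0.696 − 0.546 = +0.150.

+0.15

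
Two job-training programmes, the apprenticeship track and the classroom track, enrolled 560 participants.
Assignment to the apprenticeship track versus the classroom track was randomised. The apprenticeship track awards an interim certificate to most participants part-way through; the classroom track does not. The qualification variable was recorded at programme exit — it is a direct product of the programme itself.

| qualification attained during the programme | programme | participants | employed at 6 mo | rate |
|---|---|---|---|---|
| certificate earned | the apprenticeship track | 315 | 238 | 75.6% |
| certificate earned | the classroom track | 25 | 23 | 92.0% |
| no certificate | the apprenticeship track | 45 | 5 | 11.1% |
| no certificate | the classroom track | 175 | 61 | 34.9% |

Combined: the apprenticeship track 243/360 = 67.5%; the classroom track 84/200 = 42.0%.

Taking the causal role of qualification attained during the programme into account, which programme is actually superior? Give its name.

The qualification attained during the programme-specific comparison favours the classroom track throughout, but the pooled figures favour the apprenticeship track. The question is whether to condition on qualification attained during the programme.
Qualification attained during the programme lies on the pathway programme → qualification attained during the programme → outcome, so adjusting for it blocks the indirect effect. For the total causal effect of programme, use the unadjusted pooled rates.
Pooled: the apprenticeship track 67.5% vs the classroom track 42.0%; the apprenticeship track is higher overall.

the apprenticeship track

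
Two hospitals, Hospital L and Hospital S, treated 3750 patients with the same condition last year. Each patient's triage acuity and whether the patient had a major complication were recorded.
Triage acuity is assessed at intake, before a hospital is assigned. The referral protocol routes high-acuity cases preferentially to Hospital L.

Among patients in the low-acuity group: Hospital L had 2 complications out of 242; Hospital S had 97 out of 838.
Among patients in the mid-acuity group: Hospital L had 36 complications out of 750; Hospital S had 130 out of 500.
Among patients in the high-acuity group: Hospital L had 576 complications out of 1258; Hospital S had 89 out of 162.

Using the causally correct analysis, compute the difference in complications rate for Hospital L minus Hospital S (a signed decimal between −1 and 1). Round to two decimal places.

-0.14

The triage acuity-specific comparison favours Hospital L throughout, but the pooled figures favour Hospital S. The question is whether to condition on triage acuity.
The imbalance in triage acuity arose from how patients were allocated, not from anything the hospital did; and triage acuity independently affects the outcome. The pooled gap is confounded — condition on triage acuity.
Adjusting over the population distribution of triage acuity: 0.288·(0.008−0.116) + 0.333·(0.048−0.260) + 0.379·(0.458−0.549) = -0.136.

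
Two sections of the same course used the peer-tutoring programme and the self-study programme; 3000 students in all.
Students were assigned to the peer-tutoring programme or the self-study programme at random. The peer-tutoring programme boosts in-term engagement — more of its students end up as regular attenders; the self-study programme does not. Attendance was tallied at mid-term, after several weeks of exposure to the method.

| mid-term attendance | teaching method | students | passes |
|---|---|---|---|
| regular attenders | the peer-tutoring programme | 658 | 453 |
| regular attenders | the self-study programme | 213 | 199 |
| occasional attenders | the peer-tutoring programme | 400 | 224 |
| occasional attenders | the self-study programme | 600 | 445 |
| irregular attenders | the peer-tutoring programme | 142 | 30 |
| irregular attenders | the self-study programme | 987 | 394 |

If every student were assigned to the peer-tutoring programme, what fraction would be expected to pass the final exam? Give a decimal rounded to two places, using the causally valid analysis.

Within every mid-term attendance level the self-study programme has the higher rate, yet pooled the peer-tutoring programme does — Simpson's reversal.
The distribution of mid-term attendance is itself part of what the teaching method does — it is an intermediate outcome. Holding it fixed would remove that part of the effect; the total effect is the pooled difference.
So P(outcome | do(the peer-tutoring programme)) is just the pooled rate for the peer-tutoring programme: 707/1200 = 0.589.

0.59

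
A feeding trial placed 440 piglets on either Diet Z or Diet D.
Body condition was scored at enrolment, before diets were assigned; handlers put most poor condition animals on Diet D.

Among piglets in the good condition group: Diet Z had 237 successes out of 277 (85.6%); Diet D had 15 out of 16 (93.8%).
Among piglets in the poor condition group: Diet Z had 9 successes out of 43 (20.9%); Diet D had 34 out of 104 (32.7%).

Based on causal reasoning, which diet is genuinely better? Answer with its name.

Diet D

Starting body condition is set before the diet has any effect — it is not caused by the diet — and it independently drives the outcome. That makes it a confounder, so the causal comparison is within starting body condition levels.
Within each level — good condition: 85.6% vs 93.8%; poor condition: 20.9% vs 32.7% — Diet D is higher every time.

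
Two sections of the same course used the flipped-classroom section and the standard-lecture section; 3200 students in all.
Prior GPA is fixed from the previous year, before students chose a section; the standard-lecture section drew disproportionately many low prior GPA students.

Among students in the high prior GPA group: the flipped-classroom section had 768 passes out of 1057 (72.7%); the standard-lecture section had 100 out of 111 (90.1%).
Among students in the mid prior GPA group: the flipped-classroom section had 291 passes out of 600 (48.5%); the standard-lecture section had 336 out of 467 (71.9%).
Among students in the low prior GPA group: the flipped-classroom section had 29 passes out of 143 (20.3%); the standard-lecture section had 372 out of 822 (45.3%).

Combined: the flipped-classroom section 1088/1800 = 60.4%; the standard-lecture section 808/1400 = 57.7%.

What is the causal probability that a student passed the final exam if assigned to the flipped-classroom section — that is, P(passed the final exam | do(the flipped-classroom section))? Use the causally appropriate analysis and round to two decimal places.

the standard-lecture section is higher inside every prior GPA band stratum but the flipped-classroom section is higher in aggregate. Whether to stratify depends on how prior GPA band relates to the teaching method.
Here prior GPA band is a common cause — it drives both which teaching method a case falls under and the outcome. The crude comparison mixes populations; the stratum-specific rates are the causally relevant ones.
Standardising the flipped-classroom section to the population prior GPA band mix: 0.365·768/1057 + 0.333·291/600 + 0.302·29/143 = 0.488.

0.49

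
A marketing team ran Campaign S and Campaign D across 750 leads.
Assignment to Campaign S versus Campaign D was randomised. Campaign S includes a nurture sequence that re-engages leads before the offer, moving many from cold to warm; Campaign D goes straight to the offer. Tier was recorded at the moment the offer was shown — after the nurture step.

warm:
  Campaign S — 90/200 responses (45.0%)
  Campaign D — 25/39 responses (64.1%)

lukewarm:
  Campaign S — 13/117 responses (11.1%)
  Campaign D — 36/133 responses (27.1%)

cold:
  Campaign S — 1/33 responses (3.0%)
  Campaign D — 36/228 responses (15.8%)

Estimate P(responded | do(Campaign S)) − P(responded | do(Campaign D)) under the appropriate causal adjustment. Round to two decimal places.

+0.05

Campaign D is higher inside every engagement tier stratum but Campaign S is higher in aggregate. Whether to stratify depends on how engagement tier relates to the campaign.
Because the campaign influences engagement tier, engagement tier is a post-treatment mediator, not a confounder. Stratifying on it would bias the estimate; the causal effect is the crude pooled difference.
The causal difference is the pooled difference: 0.297 − 0.242 = +0.055.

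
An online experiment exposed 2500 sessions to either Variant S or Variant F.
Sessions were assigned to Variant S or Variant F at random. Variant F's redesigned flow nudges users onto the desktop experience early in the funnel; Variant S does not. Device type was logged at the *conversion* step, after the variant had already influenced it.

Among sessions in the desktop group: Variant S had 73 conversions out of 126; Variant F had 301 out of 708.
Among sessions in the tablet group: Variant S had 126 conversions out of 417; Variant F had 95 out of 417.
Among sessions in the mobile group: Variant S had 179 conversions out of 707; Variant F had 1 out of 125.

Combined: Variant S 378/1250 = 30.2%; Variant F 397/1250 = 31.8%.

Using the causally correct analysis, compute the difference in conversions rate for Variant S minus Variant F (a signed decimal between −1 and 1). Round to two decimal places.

Variant S is higher inside every device type stratum but Variant F is higher in aggregate. Whether to stratify depends on how device type relates to the variant.
Because the variant influences device type, device type is a post-treatment mediator, not a confounder. Stratifying on it would bias the estimate; the causal effect is the crude pooled difference.
The causal difference is the pooled difference: 0.302 − 0.318 = -0.015.

-0.02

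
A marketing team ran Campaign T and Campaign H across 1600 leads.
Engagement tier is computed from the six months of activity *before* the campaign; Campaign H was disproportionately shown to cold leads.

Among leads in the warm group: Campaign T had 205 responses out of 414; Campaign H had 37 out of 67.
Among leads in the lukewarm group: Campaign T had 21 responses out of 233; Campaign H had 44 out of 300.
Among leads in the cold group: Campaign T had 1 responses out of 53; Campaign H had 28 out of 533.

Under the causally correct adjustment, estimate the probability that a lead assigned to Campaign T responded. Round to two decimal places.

Engagement tier is set before the campaign has any effect — it is not caused by the campaign — and it independently drives the outcome. That makes it a confounder, so the causal comparison is within engagement tier levels.
Standardising Campaign T to the population engagement tier mix: 0.301·205/414 + 0.333·21/233 + 0.366·1/53 = 0.186.

0.19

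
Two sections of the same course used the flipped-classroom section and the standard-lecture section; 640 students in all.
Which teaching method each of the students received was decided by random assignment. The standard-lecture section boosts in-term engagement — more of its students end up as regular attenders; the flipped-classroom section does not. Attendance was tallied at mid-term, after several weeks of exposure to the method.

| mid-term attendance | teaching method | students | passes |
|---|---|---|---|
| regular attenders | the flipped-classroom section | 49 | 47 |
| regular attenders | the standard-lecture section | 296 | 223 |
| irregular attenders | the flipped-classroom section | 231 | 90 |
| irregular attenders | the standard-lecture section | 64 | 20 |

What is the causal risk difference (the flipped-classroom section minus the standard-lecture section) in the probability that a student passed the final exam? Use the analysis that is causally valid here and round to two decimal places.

the flipped-classroom section is higher inside every mid-term attendance stratum but the standard-lecture section is higher in aggregate. Whether to stratify depends on how mid-term attendance relates to the teaching method.
Mid-term attendance is recorded after the teaching method and is itself shifted by it — it sits on the causal path from teaching method to outcome. Conditioning on a mediator would strip out part of the effect we want; the pooled comparison gives the total causal effect.
The causal difference is the pooled difference: 0.489 − 0.675 = -0.186.

-0.19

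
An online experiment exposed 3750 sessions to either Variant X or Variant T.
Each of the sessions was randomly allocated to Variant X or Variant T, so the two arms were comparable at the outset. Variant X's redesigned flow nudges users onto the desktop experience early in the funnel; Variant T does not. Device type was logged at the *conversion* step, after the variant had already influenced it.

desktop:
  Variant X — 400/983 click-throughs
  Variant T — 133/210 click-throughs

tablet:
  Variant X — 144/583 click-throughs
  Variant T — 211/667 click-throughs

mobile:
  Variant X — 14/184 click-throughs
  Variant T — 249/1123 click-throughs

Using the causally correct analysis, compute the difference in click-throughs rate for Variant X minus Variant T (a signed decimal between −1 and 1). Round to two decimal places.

+0.02

Device type is downstream of the variant. One should not condition on a consequence of treatment, so the overall rates are the right comparison.
The causal difference is the pooled difference: 0.319 − 0.296 = +0.022.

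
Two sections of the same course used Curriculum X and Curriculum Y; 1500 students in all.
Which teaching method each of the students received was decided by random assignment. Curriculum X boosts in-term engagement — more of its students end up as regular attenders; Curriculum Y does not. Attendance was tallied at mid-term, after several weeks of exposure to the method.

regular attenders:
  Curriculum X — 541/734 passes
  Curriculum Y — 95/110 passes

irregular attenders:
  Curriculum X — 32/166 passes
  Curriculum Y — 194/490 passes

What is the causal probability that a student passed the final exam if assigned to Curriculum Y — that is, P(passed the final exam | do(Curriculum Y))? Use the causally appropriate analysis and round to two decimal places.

The stratified and pooled comparisons disagree (Curriculum Y wins within each mid-term attendance; Curriculum X wins overall), so the answer turns on the causal role of mid-term attendance.
Because the teaching method influences mid-term attendance, mid-term attendance is a post-treatment mediator, not a confounder. Stratifying on it would bias the estimate; the causal effect is the crude pooled difference.
So P(outcome | do(Curriculum Y)) is just the pooled rate for Curriculum Y: 289/600 = 0.482.

0.48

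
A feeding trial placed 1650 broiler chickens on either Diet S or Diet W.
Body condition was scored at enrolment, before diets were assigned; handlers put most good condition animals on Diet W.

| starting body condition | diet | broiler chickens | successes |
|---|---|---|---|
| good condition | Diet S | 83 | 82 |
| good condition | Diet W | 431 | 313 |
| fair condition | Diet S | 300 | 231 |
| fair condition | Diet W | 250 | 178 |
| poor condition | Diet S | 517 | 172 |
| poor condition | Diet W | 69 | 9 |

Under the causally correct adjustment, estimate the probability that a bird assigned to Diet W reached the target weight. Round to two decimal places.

Within every starting body condition level Diet S has the higher rate, yet pooled Diet W does — Simpson's reversal.
Starting body condition differs across diets for reasons unrelated to any effect of the diet itself, and it separately predicts the outcome — a classic confounder. We must compare within starting body condition levels.
Standardising Diet W to the population starting body condition mix: 0.312·313/431 + 0.333·178/250 + 0.355·9/69 = 0.510.

0.51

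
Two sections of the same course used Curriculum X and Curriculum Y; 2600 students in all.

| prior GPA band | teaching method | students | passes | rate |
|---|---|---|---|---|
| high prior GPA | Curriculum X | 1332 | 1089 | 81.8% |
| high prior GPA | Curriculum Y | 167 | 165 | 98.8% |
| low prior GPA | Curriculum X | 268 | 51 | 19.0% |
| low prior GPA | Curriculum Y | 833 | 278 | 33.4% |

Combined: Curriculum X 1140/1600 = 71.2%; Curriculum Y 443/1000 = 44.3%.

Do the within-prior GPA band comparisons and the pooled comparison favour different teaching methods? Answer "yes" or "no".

yes

Within each prior GPA band level (high prior GPA 81.8% vs 98.8%; low prior GPA 19.0% vs 33.4%), Curriculum Y has the higher rate every time. Pooled: 71.2% vs 44.3% — Curriculum X has the higher rate overall. The two comparisons disagree.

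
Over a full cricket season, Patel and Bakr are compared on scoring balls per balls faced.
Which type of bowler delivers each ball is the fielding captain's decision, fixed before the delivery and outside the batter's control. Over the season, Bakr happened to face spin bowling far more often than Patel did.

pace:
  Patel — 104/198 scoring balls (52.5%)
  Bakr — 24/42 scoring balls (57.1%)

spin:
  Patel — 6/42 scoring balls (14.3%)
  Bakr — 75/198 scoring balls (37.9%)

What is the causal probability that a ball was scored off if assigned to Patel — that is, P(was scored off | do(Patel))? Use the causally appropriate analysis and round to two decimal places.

Here bowling type is a common cause — it drives both which player a case falls under and the outcome. The crude comparison mixes populations; the stratum-specific rates are the causally relevant ones.
Standardising Patel to the population bowling type mix: 0.500·104/198 + 0.500·6/42 = 0.334.

0.33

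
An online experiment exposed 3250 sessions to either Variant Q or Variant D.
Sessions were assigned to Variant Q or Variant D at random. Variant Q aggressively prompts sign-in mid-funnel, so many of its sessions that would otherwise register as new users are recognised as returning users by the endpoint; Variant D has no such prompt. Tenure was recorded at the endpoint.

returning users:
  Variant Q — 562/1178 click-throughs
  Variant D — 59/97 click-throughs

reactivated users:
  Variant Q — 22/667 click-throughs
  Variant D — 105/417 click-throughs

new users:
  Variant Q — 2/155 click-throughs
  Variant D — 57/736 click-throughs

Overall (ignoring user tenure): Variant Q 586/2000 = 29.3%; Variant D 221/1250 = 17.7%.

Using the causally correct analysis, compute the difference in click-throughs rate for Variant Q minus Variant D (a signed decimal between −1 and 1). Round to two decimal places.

User tenure is recorded after the variant and is itself shifted by it — it sits on the causal path from variant to outcome. Conditioning on a mediator would strip out part of the effect we want; the pooled comparison gives the total causal effect.
The causal difference is the pooled difference: 0.293 − 0.177 = +0.116.

+0.12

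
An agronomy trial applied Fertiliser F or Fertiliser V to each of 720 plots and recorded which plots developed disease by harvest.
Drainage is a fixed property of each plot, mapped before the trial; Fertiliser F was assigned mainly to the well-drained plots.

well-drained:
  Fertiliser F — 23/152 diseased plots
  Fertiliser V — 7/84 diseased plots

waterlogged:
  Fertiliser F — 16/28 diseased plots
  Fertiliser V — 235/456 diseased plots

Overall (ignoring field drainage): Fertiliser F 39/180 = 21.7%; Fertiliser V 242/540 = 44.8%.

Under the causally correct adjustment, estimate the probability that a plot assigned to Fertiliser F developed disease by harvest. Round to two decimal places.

Nothing the fertiliser does changes field drainage; the imbalance is an allocation artefact. With field drainage also predicting the outcome, the pooled figure is confounded, and the within-stratum comparison is the causal one.
Standardising Fertiliser F to the population field drainage mix: 0.328·23/152 + 0.672·16/28 = 0.434.

0.43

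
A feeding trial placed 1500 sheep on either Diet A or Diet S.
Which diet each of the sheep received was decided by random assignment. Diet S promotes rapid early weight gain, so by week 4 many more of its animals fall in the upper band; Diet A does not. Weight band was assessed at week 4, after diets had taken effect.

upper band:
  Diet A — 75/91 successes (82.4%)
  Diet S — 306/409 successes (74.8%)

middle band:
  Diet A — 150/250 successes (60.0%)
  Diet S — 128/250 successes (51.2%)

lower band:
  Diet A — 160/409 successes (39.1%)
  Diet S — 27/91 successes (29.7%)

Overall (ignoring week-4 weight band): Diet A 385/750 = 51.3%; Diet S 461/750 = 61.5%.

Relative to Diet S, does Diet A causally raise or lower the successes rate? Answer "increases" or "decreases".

decreases

Week-4 weight band is recorded after the diet and is itself shifted by it — it sits on the causal path from diet to outcome. Conditioning on a mediator would strip out part of the effect we want; the pooled comparison gives the total causal effect.
Pooled: Diet A 51.3% vs Diet S 61.5%; Diet S is higher overall.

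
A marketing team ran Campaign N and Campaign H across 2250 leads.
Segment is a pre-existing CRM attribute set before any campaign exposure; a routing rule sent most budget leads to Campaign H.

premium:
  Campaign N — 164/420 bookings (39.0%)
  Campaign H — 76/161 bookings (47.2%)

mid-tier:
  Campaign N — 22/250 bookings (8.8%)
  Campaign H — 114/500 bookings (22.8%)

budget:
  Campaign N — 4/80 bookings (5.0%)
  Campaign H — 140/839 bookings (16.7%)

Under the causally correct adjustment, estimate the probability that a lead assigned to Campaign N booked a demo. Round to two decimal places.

Customer segment differs across campaigns for reasons unrelated to any effect of the campaign itself, and it separately predicts the outcome — a classic confounder. We must compare within customer segment levels.
Standardising Campaign N to the population customer segment mix: 0.258·164/420 + 0.333·22/250 + 0.408·4/80 = 0.151.

0.15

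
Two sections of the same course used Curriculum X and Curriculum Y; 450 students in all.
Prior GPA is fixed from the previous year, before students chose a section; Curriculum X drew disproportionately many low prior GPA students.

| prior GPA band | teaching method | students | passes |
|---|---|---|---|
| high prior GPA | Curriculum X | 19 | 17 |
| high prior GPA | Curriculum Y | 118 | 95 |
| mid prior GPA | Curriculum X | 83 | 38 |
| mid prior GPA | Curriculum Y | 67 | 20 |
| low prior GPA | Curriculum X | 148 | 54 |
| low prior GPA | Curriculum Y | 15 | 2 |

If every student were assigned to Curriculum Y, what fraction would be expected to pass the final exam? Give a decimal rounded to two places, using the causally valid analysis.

Prior GPA band satisfies the back-door criterion: it is not a descendant of the teaching method, and it blocks the spurious path from teaching method to outcome. Adjusting for it (i.e., using the within-prior GPA band rates) gives the causal effect.
Standardising Curriculum Y to the population prior GPA band mix: 0.304·95/118 + 0.333·20/67 + 0.362·2/15 = 0.393.

0.39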